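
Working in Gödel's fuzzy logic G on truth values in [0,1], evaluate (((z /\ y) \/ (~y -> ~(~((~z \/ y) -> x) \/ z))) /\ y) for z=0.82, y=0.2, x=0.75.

0.20

(z /\ y) = min(0.82, 0.2) = 0.2
~y: Gödel ¬ of 0.2 = 0 (operand ≠ 0)
~z: Gödel ¬ of 0.82 = 0 (operand ≠ 0)
(~z \/ y) = max(0, 0.2) = 0.2
((~z \/ y) -> x): 0.2 ≤ 0.75, so result = 1
~((~z \/ y) -> x): Gödel ¬ of 1 = 0 (operand ≠ 0)
(~((~z \/ y) -> x) \/ z) = max(0, 0.82) = 0.82
~(~((~z \/ y) -> x) \/ z): Gödel ¬ of 0.82 = 0 (operand ≠ 0)
(~y -> ~(~((~z \/ y) -> x) \/ z)): 0 ≤ 0, so result = 1
((z /\ y) \/ (~y -> ~(~((~z \/ y) -> x) \/ z))) = max(0.2, 1) = 1
(((z /\ y) \/ (~y -> ~(~((~z \/ y) -> x) \/ z))) /\ y) = min(1, 0.2) = 0.2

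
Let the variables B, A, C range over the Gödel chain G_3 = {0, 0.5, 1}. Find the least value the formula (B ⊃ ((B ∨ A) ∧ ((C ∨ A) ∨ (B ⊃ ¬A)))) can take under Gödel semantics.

The minimum is attained at B = 1, A = 0.5, C = 0:
  (B ∨ A) = max(1, 0.5) = 1
  (C ∨ A) = max(0, 0.5) = 0.5
  ¬A: Gödel ¬ of 0.5 = 0 (operand ≠ 0)
  (B ⊃ ¬A): 1 > 0, so result = 0
  ((C ∨ A) ∨ (B ⊃ ¬A)) = max(0.5, 0) = 0.5
  ((B ∨ A) ∧ ((C ∨ A) ∨ (B ⊃ ¬A))) = min(1, 0.5) = 0.5
  (B ⊃ ((B ∨ A) ∧ ((C ∨ A) ∨ (B ⊃ ¬A)))): 1 > 0.5, so result = 0.5
Checking all 27 assignments confirms none give a value below 0.50.

0.50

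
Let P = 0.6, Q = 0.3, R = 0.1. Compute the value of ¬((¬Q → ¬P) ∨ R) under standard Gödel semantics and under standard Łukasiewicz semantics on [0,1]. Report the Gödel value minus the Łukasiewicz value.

Gödel evaluation:
  ¬Q: Gödel ¬ of 0.3 = 0 (operand ≠ 0)
  ¬P: Gödel ¬ of 0.6 = 0 (operand ≠ 0)
  (¬Q → ¬P): 0 ≤ 0, so result = 1
  ((¬Q → ¬P) ∨ R) = max(1, 0.1) = 1
  ¬((¬Q → ¬P) ∨ R): Gödel ¬ of 1 = 0 (operand ≠ 0)
  Gödel value = 0
Łukasiewicz evaluation:
  ¬Q: Łukasiewicz ¬ gives 1 − 0.3 = 0.7
  ¬P: Łukasiewicz ¬ gives 1 − 0.6 = 0.4
  (¬Q → ¬P): min(1, 1 − 0.7 + 0.4) = 0.7
  ((¬Q → ¬P) ∨ R) = max(0.7, 0.1) = 0.7
  ¬((¬Q → ¬P) ∨ R): Łukasiewicz ¬ gives 1 − 0.7 = 0.3
  Łukasiewicz value = 0.3
Difference: 0 − 0.3 = -0.30

-0.30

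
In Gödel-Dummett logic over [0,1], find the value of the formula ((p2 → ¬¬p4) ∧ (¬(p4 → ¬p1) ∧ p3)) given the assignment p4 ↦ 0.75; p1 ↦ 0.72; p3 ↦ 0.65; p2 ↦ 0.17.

0.65

¬p4: Gödel ¬ of 0.75 = 0 (operand ≠ 0)
¬¬p4: Gödel ¬ of 0 = 1 (operand is 0)
(p2 → ¬¬p4): 0.17 ≤ 1, so result = 1
¬p1: Gödel ¬ of 0.72 = 0 (operand ≠ 0)
(p4 → ¬p1): 0.75 > 0, so result = 0
¬(p4 → ¬p1): Gödel ¬ of 0 = 1 (operand is 0)
(¬(p4 → ¬p1) ∧ p3) = min(1, 0.65) = 0.65
((p2 → ¬¬p4) ∧ (¬(p4 → ¬p1) ∧ p3)) = min(1, 0.65) = 0.65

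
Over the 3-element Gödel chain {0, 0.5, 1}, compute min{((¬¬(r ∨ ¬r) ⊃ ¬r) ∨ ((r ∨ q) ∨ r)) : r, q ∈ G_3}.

0.50

The minimum is attained at r = 0.5, q = 0:
  ¬r: Gödel ¬ of 0.5 = 0 (operand ≠ 0)
  (r ∨ ¬r) = max(0.5, 0) = 0.5
  ¬(r ∨ ¬r): Gödel ¬ of 0.5 = 0 (operand ≠ 0)
  ¬¬(r ∨ ¬r): Gödel ¬ of 0 = 1 (operand is 0)
  ¬r: Gödel ¬ of 0.5 = 0 (operand ≠ 0)
  (¬¬(r ∨ ¬r) ⊃ ¬r): 1 > 0, so result = 0
  (r ∨ q) = max(0.5, 0) = 0.5
  ((r ∨ q) ∨ r) = max(0.5, 0.5) = 0.5
  ((¬¬(r ∨ ¬r) ⊃ ¬r) ∨ ((r ∨ q) ∨ r)) = max(0, 0.5) = 0.5
Checking all 9 assignments confirms none give a value below 0.50.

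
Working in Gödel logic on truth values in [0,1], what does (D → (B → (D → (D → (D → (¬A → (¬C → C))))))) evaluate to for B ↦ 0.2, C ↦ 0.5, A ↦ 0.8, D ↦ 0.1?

¬A: Gödel ¬ of 0.8 = 0 (operand ≠ 0)
¬C: Gödel ¬ of 0.5 = 0 (operand ≠ 0)
(¬C → C): 0 ≤ 0.5, so result = 1
(¬A → (¬C → C)): 0 ≤ 1, so result = 1
(D → (¬A → (¬C → C))): 0.1 ≤ 1, so result = 1
(D → (D → (¬A → (¬C → C)))): 0.1 ≤ 1, so result = 1
(D → (D → (D → (¬A → (¬C → C))))): 0.1 ≤ 1, so result = 1
(B → (D → (D → (D → (¬A → (¬C → C)))))): 0.2 ≤ 1, so result = 1
(D → (B → (D → (D → (D → (¬A → (¬C → C))))))): 0.1 ≤ 1, so result = 1

1.00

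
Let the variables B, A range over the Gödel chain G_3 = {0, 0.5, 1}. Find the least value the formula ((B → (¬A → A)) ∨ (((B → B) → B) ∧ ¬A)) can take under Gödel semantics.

The minimum is attained at B = 0.5, A = 0:
  ¬A: Gödel ¬ of 0 = 1 (operand is 0)
  (¬A → A): 1 > 0, so result = 0
  (B → (¬A → A)): 0.5 > 0, so result = 0
  (B → B): 0.5 ≤ 0.5, so result = 1
  ((B → B) → B): 1 > 0.5, so result = 0.5
  ¬A: Gödel ¬ of 0 = 1 (operand is 0)
  (((B → B) → B) ∧ ¬A) = min(0.5, 1) = 0.5
  ((B → (¬A → A)) ∨ (((B → B) → B) ∧ ¬A)) = max(0, 0.5) = 0.5
Checking all 9 assignments confirms none give a value below 0.50.

0.50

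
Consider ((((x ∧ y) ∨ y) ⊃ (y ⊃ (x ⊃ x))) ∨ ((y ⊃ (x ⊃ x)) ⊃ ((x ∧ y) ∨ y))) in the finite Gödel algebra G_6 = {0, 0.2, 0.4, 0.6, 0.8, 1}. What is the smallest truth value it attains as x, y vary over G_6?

1.00

Every assignment gives 1. For instance at x = 0, y = 0:
  (x ∧ y) = min(0, 0) = 0
  ((x ∧ y) ∨ y) = max(0, 0) = 0
  (x ⊃ x): 0 ≤ 0, so result = 1
  (y ⊃ (x ⊃ x)): 0 ≤ 1, so result = 1
  (((x ∧ y) ∨ y) ⊃ (y ⊃ (x ⊃ x))): 0 ≤ 1, so result = 1
  (x ⊃ x): 0 ≤ 0, so result = 1
  (y ⊃ (x ⊃ x)): 0 ≤ 1, so result = 1
  (x ∧ y) = min(0, 0) = 0
  ((x ∧ y) ∨ y) = max(0, 0) = 0
  ((y ⊃ (x ⊃ x)) ⊃ ((x ∧ y) ∨ y)): 1 > 0, so result = 0
  ((((x ∧ y) ∨ y) ⊃ (y ⊃ (x ⊃ x))) ∨ ((y ⊃ (x ⊃ x)) ⊃ ((x ∧ y) ∨ y))) = max(1, 0) = 1
All 36 assignments give value 1 — the formula is a G_6-tautology.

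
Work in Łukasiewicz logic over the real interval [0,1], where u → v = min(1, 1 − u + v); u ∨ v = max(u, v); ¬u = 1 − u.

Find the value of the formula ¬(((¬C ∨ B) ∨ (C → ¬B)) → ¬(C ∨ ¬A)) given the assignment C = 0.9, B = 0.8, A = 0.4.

0.70

¬C: Łukasiewicz ¬ gives 1 − 0.9 = 0.1
(¬C ∨ B) = max(0.1, 0.8) = 0.8
¬B: Łukasiewicz ¬ gives 1 − 0.8 = 0.2
(C → ¬B): min(1, 1 − 0.9 + 0.2) = 0.3
((¬C ∨ B) ∨ (C → ¬B)) = max(0.8, 0.3) = 0.8
¬A: Łukasiewicz ¬ gives 1 − 0.4 = 0.6
(C ∨ ¬A) = max(0.9, 0.6) = 0.9
¬(C ∨ ¬A): Łukasiewicz ¬ gives 1 − 0.9 = 0.1
(((¬C ∨ B) ∨ (C → ¬B)) → ¬(C ∨ ¬A)): min(1, 1 − 0.8 + 0.1) = 0.3
¬(((¬C ∨ B) ∨ (C → ¬B)) → ¬(C ∨ ¬A)): Łukasiewicz ¬ gives 1 − 0.3 = 0.7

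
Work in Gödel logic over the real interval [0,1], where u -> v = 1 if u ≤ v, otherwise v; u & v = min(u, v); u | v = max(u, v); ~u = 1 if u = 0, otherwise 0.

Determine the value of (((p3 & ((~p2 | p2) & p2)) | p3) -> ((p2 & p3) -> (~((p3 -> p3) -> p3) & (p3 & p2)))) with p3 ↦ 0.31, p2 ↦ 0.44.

~p2: Gödel ¬ of 0.44 = 0 (operand ≠ 0)
(~p2 | p2) = max(0, 0.44) = 0.44
((~p2 | p2) & p2) = min(0.44, 0.44) = 0.44
(p3 & ((~p2 | p2) & p2)) = min(0.31, 0.44) = 0.31
((p3 & ((~p2 | p2) & p2)) | p3) = max(0.31, 0.31) = 0.31
(p2 & p3) = min(0.44, 0.31) = 0.31
(p3 -> p3): 0.31 ≤ 0.31, so result = 1
((p3 -> p3) -> p3): 1 > 0.31, so result = 0.31
~((p3 -> p3) -> p3): Gödel ¬ of 0.31 = 0 (operand ≠ 0)
(p3 & p2) = min(0.31, 0.44) = 0.31
(~((p3 -> p3) -> p3) & (p3 & p2)) = min(0, 0.31) = 0
((p2 & p3) -> (~((p3 -> p3) -> p3) & (p3 & p2))): 0.31 > 0, so result = 0
(((p3 & ((~p2 | p2) & p2)) | p3) -> ((p2 & p3) -> (~((p3 -> p3) -> p3) & (p3 & p2)))): 0.31 > 0, so result = 0

0.00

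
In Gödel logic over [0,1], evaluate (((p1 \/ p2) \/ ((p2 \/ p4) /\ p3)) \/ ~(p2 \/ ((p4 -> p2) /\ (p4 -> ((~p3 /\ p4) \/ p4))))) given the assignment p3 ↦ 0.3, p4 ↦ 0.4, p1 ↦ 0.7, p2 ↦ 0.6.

0.70

(p1 \/ p2) = max(0.7, 0.6) = 0.7
(p2 \/ p4) = max(0.6, 0.4) = 0.6
((p2 \/ p4) /\ p3) = min(0.6, 0.3) = 0.3
((p1 \/ p2) \/ ((p2 \/ p4) /\ p3)) = max(0.7, 0.3) = 0.7
(p4 -> p2): 0.4 ≤ 0.6, so result = 1
~p3: Gödel ¬ of 0.3 = 0 (operand ≠ 0)
(~p3 /\ p4) = min(0, 0.4) = 0
((~p3 /\ p4) \/ p4) = max(0, 0.4) = 0.4
(p4 -> ((~p3 /\ p4) \/ p4)): 0.4 ≤ 0.4, so result = 1
((p4 -> p2) /\ (p4 -> ((~p3 /\ p4) \/ p4))) = min(1, 1) = 1
(p2 \/ ((p4 -> p2) /\ (p4 -> ((~p3 /\ p4) \/ p4)))) = max(0.6, 1) = 1
~(p2 \/ ((p4 -> p2) /\ (p4 -> ((~p3 /\ p4) \/ p4)))): Gödel ¬ of 1 = 0 (operand ≠ 0)
(((p1 \/ p2) \/ ((p2 \/ p4) /\ p3)) \/ ~(p2 \/ ((p4 -> p2) /\ (p4 -> ((~p3 /\ p4) \/ p4))))) = max(0.7, 0) = 0.7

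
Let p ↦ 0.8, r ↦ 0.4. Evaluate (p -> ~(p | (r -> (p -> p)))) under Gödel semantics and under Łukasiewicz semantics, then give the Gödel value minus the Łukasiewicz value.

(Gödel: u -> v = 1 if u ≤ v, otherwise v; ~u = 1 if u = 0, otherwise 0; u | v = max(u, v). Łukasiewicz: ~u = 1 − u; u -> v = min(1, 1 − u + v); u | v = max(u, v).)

Gödel evaluation:
  (p -> p): 0.8 ≤ 0.8, so result = 1
  (r -> (p -> p)): 0.4 ≤ 1, so result = 1
  (p | (r -> (p -> p))) = max(0.8, 1) = 1
  ~(p | (r -> (p -> p))): Gödel ¬ of 1 = 0 (operand ≠ 0)
  (p -> ~(p | (r -> (p -> p)))): 0.8 > 0, so result = 0
  Gödel value = 0
Łukasiewicz evaluation:
  (p -> p): min(1, 1 − 0.8 + 0.8) = 1
  (r -> (p -> p)): min(1, 1 − 0.4 + 1) = 1
  (p | (r -> (p -> p))) = max(0.8, 1) = 1
  ~(p | (r -> (p -> p))): Łukasiewicz ¬ gives 1 − 1 = 0
  (p -> ~(p | (r -> (p -> p)))): min(1, 1 − 0.8 + 0) = 0.2
  Łukasiewicz value = 0.2
Difference: 0 − 0.2 = -0.20

-0.20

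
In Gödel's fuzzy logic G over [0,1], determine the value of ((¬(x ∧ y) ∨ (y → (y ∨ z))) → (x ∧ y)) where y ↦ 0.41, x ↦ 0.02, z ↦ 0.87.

(x ∧ y) = min(0.02, 0.41) = 0.02
¬(x ∧ y): Gödel ¬ of 0.02 = 0 (operand ≠ 0)
(y ∨ z) = max(0.41, 0.87) = 0.87
(y → (y ∨ z)): 0.41 ≤ 0.87, so result = 1
(¬(x ∧ y) ∨ (y → (y ∨ z))) = max(0, 1) = 1
(x ∧ y) = min(0.02, 0.41) = 0.02
((¬(x ∧ y) ∨ (y → (y ∨ z))) → (x ∧ y)): 1 > 0.02, so result = 0.02

0.02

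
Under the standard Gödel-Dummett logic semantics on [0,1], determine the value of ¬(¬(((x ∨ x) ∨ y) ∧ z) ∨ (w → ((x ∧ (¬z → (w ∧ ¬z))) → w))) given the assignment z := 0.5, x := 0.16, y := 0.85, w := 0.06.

(x ∨ x) = max(0.16, 0.16) = 0.16
((x ∨ x) ∨ y) = max(0.16, 0.85) = 0.85
(((x ∨ x) ∨ y) ∧ z) = min(0.85, 0.5) = 0.5
¬(((x ∨ x) ∨ y) ∧ z): Gödel ¬ of 0.5 = 0 (operand ≠ 0)
¬z: Gödel ¬ of 0.5 = 0 (operand ≠ 0)
¬z: Gödel ¬ of 0.5 = 0 (operand ≠ 0)
(w ∧ ¬z) = min(0.06, 0) = 0
(¬z → (w ∧ ¬z)): 0 ≤ 0, so result = 1
(x ∧ (¬z → (w ∧ ¬z))) = min(0.16, 1) = 0.16
((x ∧ (¬z → (w ∧ ¬z))) → w): 0.16 > 0.06, so result = 0.06
(w → ((x ∧ (¬z → (w ∧ ¬z))) → w)): 0.06 ≤ 0.06, so result = 1
(¬(((x ∨ x) ∨ y) ∧ z) ∨ (w → ((x ∧ (¬z → (w ∧ ¬z))) → w))) = max(0, 1) = 1
¬(¬(((x ∨ x) ∨ y) ∧ z) ∨ (w → ((x ∧ (¬z → (w ∧ ¬z))) → w))): Gödel ¬ of 1 = 0 (operand ≠ 0)

0.00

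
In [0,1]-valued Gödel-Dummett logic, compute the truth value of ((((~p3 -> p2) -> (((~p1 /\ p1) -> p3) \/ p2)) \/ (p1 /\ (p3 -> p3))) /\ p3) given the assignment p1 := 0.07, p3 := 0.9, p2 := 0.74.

0.90

~p3: Gödel ¬ of 0.9 = 0 (operand ≠ 0)
(~p3 -> p2): 0 ≤ 0.74, so result = 1
~p1: Gödel ¬ of 0.07 = 0 (operand ≠ 0)
(~p1 /\ p1) = min(0, 0.07) = 0
((~p1 /\ p1) -> p3): 0 ≤ 0.9, so result = 1
(((~p1 /\ p1) -> p3) \/ p2) = max(1, 0.74) = 1
((~p3 -> p2) -> (((~p1 /\ p1) -> p3) \/ p2)): 1 ≤ 1, so result = 1
(p3 -> p3): 0.9 ≤ 0.9, so result = 1
(p1 /\ (p3 -> p3)) = min(0.07, 1) = 0.07
(((~p3 -> p2) -> (((~p1 /\ p1) -> p3) \/ p2)) \/ (p1 /\ (p3 -> p3))) = max(1, 0.07) = 1
((((~p3 -> p2) -> (((~p1 /\ p1) -> p3) \/ p2)) \/ (p1 /\ (p3 -> p3))) /\ p3) = min(1, 0.9) = 0.9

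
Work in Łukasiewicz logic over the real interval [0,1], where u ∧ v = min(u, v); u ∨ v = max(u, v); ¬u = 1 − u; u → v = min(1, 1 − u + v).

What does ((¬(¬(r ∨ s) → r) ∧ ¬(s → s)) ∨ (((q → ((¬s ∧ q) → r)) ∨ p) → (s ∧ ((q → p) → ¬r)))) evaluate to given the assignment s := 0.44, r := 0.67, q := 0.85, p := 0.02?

0.44

(r ∨ s) = max(0.67, 0.44) = 0.67
¬(r ∨ s): Łukasiewicz ¬ gives 1 − 0.67 = 0.33
(¬(r ∨ s) → r): min(1, 1 − 0.33 + 0.67) = 1
¬(¬(r ∨ s) → r): Łukasiewicz ¬ gives 1 − 1 = 0
(s → s): min(1, 1 − 0.44 + 0.44) = 1
¬(s → s): Łukasiewicz ¬ gives 1 − 1 = 0
(¬(¬(r ∨ s) → r) ∧ ¬(s → s)) = min(0, 0) = 0
¬s: Łukasiewicz ¬ gives 1 − 0.44 = 0.56
(¬s ∧ q) = min(0.56, 0.85) = 0.56
((¬s ∧ q) → r): min(1, 1 − 0.56 + 0.67) = 1
(q → ((¬s ∧ q) → r)): min(1, 1 − 0.85 + 1) = 1
((q → ((¬s ∧ q) → r)) ∨ p) = max(1, 0.02) = 1
(q → p): min(1, 1 − 0.85 + 0.02) = 0.17
¬r: Łukasiewicz ¬ gives 1 − 0.67 = 0.33
((q → p) → ¬r): min(1, 1 − 0.17 + 0.33) = 1
(s ∧ ((q → p) → ¬r)) = min(0.44, 1) = 0.44
(((q → ((¬s ∧ q) → r)) ∨ p) → (s ∧ ((q → p) → ¬r))): min(1, 1 − 1 + 0.44) = 0.44
((¬(¬(r ∨ s) → r) ∧ ¬(s → s)) ∨ (((q → ((¬s ∧ q) → r)) ∨ p) → (s ∧ ((q → p) → ¬r)))) = max(0, 0.44) = 0.44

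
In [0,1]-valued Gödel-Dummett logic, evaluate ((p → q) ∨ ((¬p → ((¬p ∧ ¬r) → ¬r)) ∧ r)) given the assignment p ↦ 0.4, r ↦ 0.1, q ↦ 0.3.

0.30

(p → q): 0.4 > 0.3, so result = 0.3
¬p: Gödel ¬ of 0.4 = 0 (operand ≠ 0)
¬p: Gödel ¬ of 0.4 = 0 (operand ≠ 0)
¬r: Gödel ¬ of 0.1 = 0 (operand ≠ 0)
(¬p ∧ ¬r) = min(0, 0) = 0
¬r: Gödel ¬ of 0.1 = 0 (operand ≠ 0)
((¬p ∧ ¬r) → ¬r): 0 ≤ 0, so result = 1
(¬p → ((¬p ∧ ¬r) → ¬r)): 0 ≤ 1, so result = 1
((¬p → ((¬p ∧ ¬r) → ¬r)) ∧ r) = min(1, 0.1) = 0.1
((p → q) ∨ ((¬p → ((¬p ∧ ¬r) → ¬r)) ∧ r)) = max(0.3, 0.1) = 0.3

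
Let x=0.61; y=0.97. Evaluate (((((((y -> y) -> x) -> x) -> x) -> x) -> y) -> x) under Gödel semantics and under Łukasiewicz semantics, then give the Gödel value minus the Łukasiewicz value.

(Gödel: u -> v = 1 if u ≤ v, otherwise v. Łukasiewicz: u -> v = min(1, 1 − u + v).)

Gödel evaluation:
  (y -> y): 0.97 ≤ 0.97, so result = 1
  ((y -> y) -> x): 1 > 0.61, so result = 0.61
  (((y -> y) -> x) -> x): 0.61 ≤ 0.61, so result = 1
  ((((y -> y) -> x) -> x) -> x): 1 > 0.61, so result = 0.61
  (((((y -> y) -> x) -> x) -> x) -> x): 0.61 ≤ 0.61, so result = 1
  ((((((y -> y) -> x) -> x) -> x) -> x) -> y): 1 > 0.97, so result = 0.97
  (((((((y -> y) -> x) -> x) -> x) -> x) -> y) -> x): 0.97 > 0.61, so result = 0.61
  Gödel value = 0.61
Łukasiewicz evaluation:
  (y -> y): min(1, 1 − 0.97 + 0.97) = 1
  ((y -> y) -> x): min(1, 1 − 1 + 0.61) = 0.61
  (((y -> y) -> x) -> x): min(1, 1 − 0.61 + 0.61) = 1
  ((((y -> y) -> x) -> x) -> x): min(1, 1 − 1 + 0.61) = 0.61
  (((((y -> y) -> x) -> x) -> x) -> x): min(1, 1 − 0.61 + 0.61) = 1
  ((((((y -> y) -> x) -> x) -> x) -> x) -> y): min(1, 1 − 1 + 0.97) = 0.97
  (((((((y -> y) -> x) -> x) -> x) -> x) -> y) -> x): min(1, 1 − 0.97 + 0.61) = 0.64
  Łukasiewicz value = 0.64
Difference: 0.61 − 0.64 = -0.03

-0.03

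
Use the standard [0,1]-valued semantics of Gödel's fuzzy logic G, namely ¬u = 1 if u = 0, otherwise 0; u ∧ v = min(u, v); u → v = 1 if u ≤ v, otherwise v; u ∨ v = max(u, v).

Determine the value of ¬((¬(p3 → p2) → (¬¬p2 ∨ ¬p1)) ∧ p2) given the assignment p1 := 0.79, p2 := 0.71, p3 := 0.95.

0.00

(p3 → p2): 0.95 > 0.71, so result = 0.71
¬(p3 → p2): Gödel ¬ of 0.71 = 0 (operand ≠ 0)
¬p2: Gödel ¬ of 0.71 = 0 (operand ≠ 0)
¬¬p2: Gödel ¬ of 0 = 1 (operand is 0)
¬p1: Gödel ¬ of 0.79 = 0 (operand ≠ 0)
(¬¬p2 ∨ ¬p1) = max(1, 0) = 1
(¬(p3 → p2) → (¬¬p2 ∨ ¬p1)): 0 ≤ 1, so result = 1
((¬(p3 → p2) → (¬¬p2 ∨ ¬p1)) ∧ p2) = min(1, 0.71) = 0.71
¬((¬(p3 → p2) → (¬¬p2 ∨ ¬p1)) ∧ p2): Gödel ¬ of 0.71 = 0 (operand ≠ 0)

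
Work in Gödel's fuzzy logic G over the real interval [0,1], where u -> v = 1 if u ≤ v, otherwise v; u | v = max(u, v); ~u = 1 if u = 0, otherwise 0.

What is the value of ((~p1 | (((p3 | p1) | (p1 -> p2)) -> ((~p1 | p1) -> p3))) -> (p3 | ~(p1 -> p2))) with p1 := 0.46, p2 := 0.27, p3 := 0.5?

0.50

~p1: Gödel ¬ of 0.46 = 0 (operand ≠ 0)
(p3 | p1) = max(0.5, 0.46) = 0.5
(p1 -> p2): 0.46 > 0.27, so result = 0.27
((p3 | p1) | (p1 -> p2)) = max(0.5, 0.27) = 0.5
~p1: Gödel ¬ of 0.46 = 0 (operand ≠ 0)
(~p1 | p1) = max(0, 0.46) = 0.46
((~p1 | p1) -> p3): 0.46 ≤ 0.5, so result = 1
(((p3 | p1) | (p1 -> p2)) -> ((~p1 | p1) -> p3)): 0.5 ≤ 1, so result = 1
(~p1 | (((p3 | p1) | (p1 -> p2)) -> ((~p1 | p1) -> p3))) = max(0, 1) = 1
(p1 -> p2): 0.46 > 0.27, so result = 0.27
~(p1 -> p2): Gödel ¬ of 0.27 = 0 (operand ≠ 0)
(p3 | ~(p1 -> p2)) = max(0.5, 0) = 0.5
((~p1 | (((p3 | p1) | (p1 -> p2)) -> ((~p1 | p1) -> p3))) -> (p3 | ~(p1 -> p2))): 1 > 0.5, so result = 0.5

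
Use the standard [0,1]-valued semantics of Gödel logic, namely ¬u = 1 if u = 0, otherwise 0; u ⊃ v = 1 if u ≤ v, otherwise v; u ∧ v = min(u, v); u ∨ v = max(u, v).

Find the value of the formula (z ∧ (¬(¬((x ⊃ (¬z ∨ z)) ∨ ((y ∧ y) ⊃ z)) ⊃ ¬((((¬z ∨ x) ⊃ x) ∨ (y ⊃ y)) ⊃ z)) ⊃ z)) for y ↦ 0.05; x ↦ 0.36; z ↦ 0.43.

0.43

¬z: Gödel ¬ of 0.43 = 0 (operand ≠ 0)
(¬z ∨ z) = max(0, 0.43) = 0.43
(x ⊃ (¬z ∨ z)): 0.36 ≤ 0.43, so result = 1
(y ∧ y) = min(0.05, 0.05) = 0.05
((y ∧ y) ⊃ z): 0.05 ≤ 0.43, so result = 1
((x ⊃ (¬z ∨ z)) ∨ ((y ∧ y) ⊃ z)) = max(1, 1) = 1
¬((x ⊃ (¬z ∨ z)) ∨ ((y ∧ y) ⊃ z)): Gödel ¬ of 1 = 0 (operand ≠ 0)
¬z: Gödel ¬ of 0.43 = 0 (operand ≠ 0)
(¬z ∨ x) = max(0, 0.36) = 0.36
((¬z ∨ x) ⊃ x): 0.36 ≤ 0.36, so result = 1
(y ⊃ y): 0.05 ≤ 0.05, so result = 1
(((¬z ∨ x) ⊃ x) ∨ (y ⊃ y)) = max(1, 1) = 1
((((¬z ∨ x) ⊃ x) ∨ (y ⊃ y)) ⊃ z): 1 > 0.43, so result = 0.43
¬((((¬z ∨ x) ⊃ x) ∨ (y ⊃ y)) ⊃ z): Gödel ¬ of 0.43 = 0 (operand ≠ 0)
(¬((x ⊃ (¬z ∨ z)) ∨ ((y ∧ y) ⊃ z)) ⊃ ¬((((¬z ∨ x) ⊃ x) ∨ (y ⊃ y)) ⊃ z)): 0 ≤ 0, so result = 1
¬(¬((x ⊃ (¬z ∨ z)) ∨ ((y ∧ y) ⊃ z)) ⊃ ¬((((¬z ∨ x) ⊃ x) ∨ (y ⊃ y)) ⊃ z)): Gödel ¬ of 1 = 0 (operand ≠ 0)
(¬(¬((x ⊃ (¬z ∨ z)) ∨ ((y ∧ y) ⊃ z)) ⊃ ¬((((¬z ∨ x) ⊃ x) ∨ (y ⊃ y)) ⊃ z)) ⊃ z): 0 ≤ 0.43, so result = 1
(z ∧ (¬(¬((x ⊃ (¬z ∨ z)) ∨ ((y ∧ y) ⊃ z)) ⊃ ¬((((¬z ∨ x) ⊃ x) ∨ (y ⊃ y)) ⊃ z)) ⊃ z)) = min(0.43, 1) = 0.43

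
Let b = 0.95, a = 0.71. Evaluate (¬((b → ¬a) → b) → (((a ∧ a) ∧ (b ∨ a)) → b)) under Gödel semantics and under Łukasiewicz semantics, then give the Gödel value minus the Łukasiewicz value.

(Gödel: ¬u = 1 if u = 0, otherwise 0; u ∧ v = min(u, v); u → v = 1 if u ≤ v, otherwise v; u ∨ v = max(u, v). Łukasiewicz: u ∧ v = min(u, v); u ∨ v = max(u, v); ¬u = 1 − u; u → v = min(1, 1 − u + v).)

0.00

Gödel evaluation:
  ¬a: Gödel ¬ of 0.71 = 0 (operand ≠ 0)
  (b → ¬a): 0.95 > 0, so result = 0
  ((b → ¬a) → b): 0 ≤ 0.95, so result = 1
  ¬((b → ¬a) → b): Gödel ¬ of 1 = 0 (operand ≠ 0)
  (a ∧ a) = min(0.71, 0.71) = 0.71
  (b ∨ a) = max(0.95, 0.71) = 0.95
  ((a ∧ a) ∧ (b ∨ a)) = min(0.71, 0.95) = 0.71
  (((a ∧ a) ∧ (b ∨ a)) → b): 0.71 ≤ 0.95, so result = 1
  (¬((b → ¬a) → b) → (((a ∧ a) ∧ (b ∨ a)) → b)): 0 ≤ 1, so result = 1
  Gödel value = 1
Łukasiewicz evaluation:
  ¬a: Łukasiewicz ¬ gives 1 − 0.71 = 0.29
  (b → ¬a): min(1, 1 − 0.95 + 0.29) = 0.34
  ((b → ¬a) → b): min(1, 1 − 0.34 + 0.95) = 1
  ¬((b → ¬a) → b): Łukasiewicz ¬ gives 1 − 1 = 0
  (a ∧ a) = min(0.71, 0.71) = 0.71
  (b ∨ a) = max(0.95, 0.71) = 0.95
  ((a ∧ a) ∧ (b ∨ a)) = min(0.71, 0.95) = 0.71
  (((a ∧ a) ∧ (b ∨ a)) → b): min(1, 1 − 0.71 + 0.95) = 1
  (¬((b → ¬a) → b) → (((a ∧ a) ∧ (b ∨ a)) → b)): min(1, 1 − 0 + 1) = 1
  Łukasiewicz value = 1
Difference: 1 − 1 = 0.00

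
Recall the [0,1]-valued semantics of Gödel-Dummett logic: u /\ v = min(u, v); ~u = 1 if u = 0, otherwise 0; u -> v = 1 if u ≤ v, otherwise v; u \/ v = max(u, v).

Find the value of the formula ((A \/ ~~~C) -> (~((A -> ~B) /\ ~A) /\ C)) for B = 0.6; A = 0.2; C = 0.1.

~C: Gödel ¬ of 0.1 = 0 (operand ≠ 0)
~~C: Gödel ¬ of 0 = 1 (operand is 0)
~~~C: Gödel ¬ of 1 = 0 (operand ≠ 0)
(A \/ ~~~C) = max(0.2, 0) = 0.2
~B: Gödel ¬ of 0.6 = 0 (operand ≠ 0)
(A -> ~B): 0.2 > 0, so result = 0
~A: Gödel ¬ of 0.2 = 0 (operand ≠ 0)
((A -> ~B) /\ ~A) = min(0, 0) = 0
~((A -> ~B) /\ ~A): Gödel ¬ of 0 = 1 (operand is 0)
(~((A -> ~B) /\ ~A) /\ C) = min(1, 0.1) = 0.1
((A \/ ~~~C) -> (~((A -> ~B) /\ ~A) /\ C)): 0.2 > 0.1, so result = 0.1

0.10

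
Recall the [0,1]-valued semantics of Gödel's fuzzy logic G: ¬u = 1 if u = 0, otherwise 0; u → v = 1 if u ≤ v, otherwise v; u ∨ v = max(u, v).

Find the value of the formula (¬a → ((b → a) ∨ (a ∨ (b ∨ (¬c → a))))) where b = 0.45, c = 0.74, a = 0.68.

1.00

¬a: Gödel ¬ of 0.68 = 0 (operand ≠ 0)
(b → a): 0.45 ≤ 0.68, so result = 1
¬c: Gödel ¬ of 0.74 = 0 (operand ≠ 0)
(¬c → a): 0 ≤ 0.68, so result = 1
(b ∨ (¬c → a)) = max(0.45, 1) = 1
(a ∨ (b ∨ (¬c → a))) = max(0.68, 1) = 1
((b → a) ∨ (a ∨ (b ∨ (¬c → a)))) = max(1, 1) = 1
(¬a → ((b → a) ∨ (a ∨ (b ∨ (¬c → a))))): 0 ≤ 1, so result = 1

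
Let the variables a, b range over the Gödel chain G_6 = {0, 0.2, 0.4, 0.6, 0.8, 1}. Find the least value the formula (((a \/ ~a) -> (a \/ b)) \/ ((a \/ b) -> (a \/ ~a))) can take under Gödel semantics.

1.00

Every assignment gives 1. For instance at a = 0, b = 0:
  ~a: Gödel ¬ of 0 = 1 (operand is 0)
  (a \/ ~a) = max(0, 1) = 1
  (a \/ b) = max(0, 0) = 0
  ((a \/ ~a) -> (a \/ b)): 1 > 0, so result = 0
  (a \/ b) = max(0, 0) = 0
  ~a: Gödel ¬ of 0 = 1 (operand is 0)
  (a \/ ~a) = max(0, 1) = 1
  ((a \/ b) -> (a \/ ~a)): 0 ≤ 1, so result = 1
  (((a \/ ~a) -> (a \/ b)) \/ ((a \/ b) -> (a \/ ~a))) = max(0, 1) = 1
All 36 assignments give value 1 — the formula is a G_6-tautology.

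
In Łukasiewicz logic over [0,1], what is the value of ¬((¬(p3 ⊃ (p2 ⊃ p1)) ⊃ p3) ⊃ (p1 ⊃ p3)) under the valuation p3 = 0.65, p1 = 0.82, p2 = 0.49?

0.17

(p2 ⊃ p1): min(1, 1 − 0.49 + 0.82) = 1
(p3 ⊃ (p2 ⊃ p1)): min(1, 1 − 0.65 + 1) = 1
¬(p3 ⊃ (p2 ⊃ p1)): Łukasiewicz ¬ gives 1 − 1 = 0
(¬(p3 ⊃ (p2 ⊃ p1)) ⊃ p3): min(1, 1 − 0 + 0.65) = 1
(p1 ⊃ p3): min(1, 1 − 0.82 + 0.65) = 0.83
((¬(p3 ⊃ (p2 ⊃ p1)) ⊃ p3) ⊃ (p1 ⊃ p3)): min(1, 1 − 1 + 0.83) = 0.83
¬((¬(p3 ⊃ (p2 ⊃ p1)) ⊃ p3) ⊃ (p1 ⊃ p3)): Łukasiewicz ¬ gives 1 − 0.83 = 0.17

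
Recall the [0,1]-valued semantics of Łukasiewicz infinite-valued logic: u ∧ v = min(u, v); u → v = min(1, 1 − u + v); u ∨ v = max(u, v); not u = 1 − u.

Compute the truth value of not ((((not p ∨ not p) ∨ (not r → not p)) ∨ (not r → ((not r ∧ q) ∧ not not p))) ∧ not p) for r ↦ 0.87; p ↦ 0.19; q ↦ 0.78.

0.19

not p: Łukasiewicz ¬ gives 1 − 0.19 = 0.81
not p: Łukasiewicz ¬ gives 1 − 0.19 = 0.81
(not p ∨ not p) = max(0.81, 0.81) = 0.81
not r: Łukasiewicz ¬ gives 1 − 0.87 = 0.13
not p: Łukasiewicz ¬ gives 1 − 0.19 = 0.81
(not r → not p): min(1, 1 − 0.13 + 0.81) = 1
((not p ∨ not p) ∨ (not r → not p)) = max(0.81, 1) = 1
not r: Łukasiewicz ¬ gives 1 − 0.87 = 0.13
not r: Łukasiewicz ¬ gives 1 − 0.87 = 0.13
(not r ∧ q) = min(0.13, 0.78) = 0.13
not p: Łukasiewicz ¬ gives 1 − 0.19 = 0.81
not not p: Łukasiewicz ¬ gives 1 − 0.81 = 0.19
((not r ∧ q) ∧ not not p) = min(0.13, 0.19) = 0.13
(not r → ((not r ∧ q) ∧ not not p)): min(1, 1 − 0.13 + 0.13) = 1
(((not p ∨ not p) ∨ (not r → not p)) ∨ (not r → ((not r ∧ q) ∧ not not p))) = max(1, 1) = 1
not p: Łukasiewicz ¬ gives 1 − 0.19 = 0.81
((((not p ∨ not p) ∨ (not r → not p)) ∨ (not r → ((not r ∧ q) ∧ not not p))) ∧ not p) = min(1, 0.81) = 0.81
not ((((not p ∨ not p) ∨ (not r → not p)) ∨ (not r → ((not r ∧ q) ∧ not not p))) ∧ not p): Łukasiewicz ¬ gives 1 − 0.81 = 0.19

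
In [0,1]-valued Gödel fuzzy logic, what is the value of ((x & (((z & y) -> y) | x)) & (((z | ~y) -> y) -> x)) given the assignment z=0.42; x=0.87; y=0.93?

(z & y) = min(0.42, 0.93) = 0.42
((z & y) -> y): 0.42 ≤ 0.93, so result = 1
(((z & y) -> y) | x) = max(1, 0.87) = 1
(x & (((z & y) -> y) | x)) = min(0.87, 1) = 0.87
~y: Gödel ¬ of 0.93 = 0 (operand ≠ 0)
(z | ~y) = max(0.42, 0) = 0.42
((z | ~y) -> y): 0.42 ≤ 0.93, so result = 1
(((z | ~y) -> y) -> x): 1 > 0.87, so result = 0.87
((x & (((z & y) -> y) | x)) & (((z | ~y) -> y) -> x)) = min(0.87, 0.87) = 0.87

0.87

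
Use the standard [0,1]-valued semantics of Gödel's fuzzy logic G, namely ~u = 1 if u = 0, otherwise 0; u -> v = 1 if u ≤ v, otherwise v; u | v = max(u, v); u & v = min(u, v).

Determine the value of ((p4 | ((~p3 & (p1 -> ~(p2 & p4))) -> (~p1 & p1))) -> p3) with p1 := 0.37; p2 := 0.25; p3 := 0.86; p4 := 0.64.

0.86

~p3: Gödel ¬ of 0.86 = 0 (operand ≠ 0)
(p2 & p4) = min(0.25, 0.64) = 0.25
~(p2 & p4): Gödel ¬ of 0.25 = 0 (operand ≠ 0)
(p1 -> ~(p2 & p4)): 0.37 > 0, so result = 0
(~p3 & (p1 -> ~(p2 & p4))) = min(0, 0) = 0
~p1: Gödel ¬ of 0.37 = 0 (operand ≠ 0)
(~p1 & p1) = min(0, 0.37) = 0
((~p3 & (p1 -> ~(p2 & p4))) -> (~p1 & p1)): 0 ≤ 0, so result = 1
(p4 | ((~p3 & (p1 -> ~(p2 & p4))) -> (~p1 & p1))) = max(0.64, 1) = 1
((p4 | ((~p3 & (p1 -> ~(p2 & p4))) -> (~p1 & p1))) -> p3): 1 > 0.86, so result = 0.86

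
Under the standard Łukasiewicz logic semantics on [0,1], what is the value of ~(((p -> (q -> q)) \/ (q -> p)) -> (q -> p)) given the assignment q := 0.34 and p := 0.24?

(q -> q): min(1, 1 − 0.34 + 0.34) = 1
(p -> (q -> q)): min(1, 1 − 0.24 + 1) = 1
(q -> p): min(1, 1 − 0.34 + 0.24) = 0.9
((p -> (q -> q)) \/ (q -> p)) = max(1, 0.9) = 1
(q -> p): min(1, 1 − 0.34 + 0.24) = 0.9
(((p -> (q -> q)) \/ (q -> p)) -> (q -> p)): min(1, 1 − 1 + 0.9) = 0.9
~(((p -> (q -> q)) \/ (q -> p)) -> (q -> p)): Łukasiewicz ¬ gives 1 − 0.9 = 0.1

0.10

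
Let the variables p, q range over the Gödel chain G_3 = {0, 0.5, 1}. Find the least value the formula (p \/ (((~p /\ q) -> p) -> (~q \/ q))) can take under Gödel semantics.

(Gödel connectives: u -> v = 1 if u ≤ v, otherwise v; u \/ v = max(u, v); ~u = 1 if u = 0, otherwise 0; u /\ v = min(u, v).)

0.50

The minimum is attained at p = 0.5, q = 0.5:
  ~p: Gödel ¬ of 0.5 = 0 (operand ≠ 0)
  (~p /\ q) = min(0, 0.5) = 0
  ((~p /\ q) -> p): 0 ≤ 0.5, so result = 1
  ~q: Gödel ¬ of 0.5 = 0 (operand ≠ 0)
  (~q \/ q) = max(0, 0.5) = 0.5
  (((~p /\ q) -> p) -> (~q \/ q)): 1 > 0.5, so result = 0.5
  (p \/ (((~p /\ q) -> p) -> (~q \/ q))) = max(0.5, 0.5) = 0.5
Checking all 9 assignments confirms none give a value below 0.50.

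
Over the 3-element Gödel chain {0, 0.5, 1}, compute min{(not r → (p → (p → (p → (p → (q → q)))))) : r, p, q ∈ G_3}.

Every assignment gives 1. For instance at r = 0, p = 0, q = 0:
  not r: Gödel ¬ of 0 = 1 (operand is 0)
  (q → q): 0 ≤ 0, so result = 1
  (p → (q → q)): 0 ≤ 1, so result = 1
  (p → (p → (q → q))): 0 ≤ 1, so result = 1
  (p → (p → (p → (q → q)))): 0 ≤ 1, so result = 1
  (p → (p → (p → (p → (q → q))))): 0 ≤ 1, so result = 1
  (not r → (p → (p → (p → (p → (q → q)))))): 1 ≤ 1, so result = 1
All 27 assignments give value 1 — the formula is a G_3-tautology.

1.00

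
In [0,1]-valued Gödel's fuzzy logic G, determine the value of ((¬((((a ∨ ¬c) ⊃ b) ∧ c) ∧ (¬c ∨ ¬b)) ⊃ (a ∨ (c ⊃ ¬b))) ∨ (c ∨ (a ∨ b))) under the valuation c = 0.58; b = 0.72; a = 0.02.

0.72

¬c: Gödel ¬ of 0.58 = 0 (operand ≠ 0)
(a ∨ ¬c) = max(0.02, 0) = 0.02
((a ∨ ¬c) ⊃ b): 0.02 ≤ 0.72, so result = 1
(((a ∨ ¬c) ⊃ b) ∧ c) = min(1, 0.58) = 0.58
¬c: Gödel ¬ of 0.58 = 0 (operand ≠ 0)
¬b: Gödel ¬ of 0.72 = 0 (operand ≠ 0)
(¬c ∨ ¬b) = max(0, 0) = 0
((((a ∨ ¬c) ⊃ b) ∧ c) ∧ (¬c ∨ ¬b)) = min(0.58, 0) = 0
¬((((a ∨ ¬c) ⊃ b) ∧ c) ∧ (¬c ∨ ¬b)): Gödel ¬ of 0 = 1 (operand is 0)
¬b: Gödel ¬ of 0.72 = 0 (operand ≠ 0)
(c ⊃ ¬b): 0.58 > 0, so result = 0
(a ∨ (c ⊃ ¬b)) = max(0.02, 0) = 0.02
(¬((((a ∨ ¬c) ⊃ b) ∧ c) ∧ (¬c ∨ ¬b)) ⊃ (a ∨ (c ⊃ ¬b))): 1 > 0.02, so result = 0.02
(a ∨ b) = max(0.02, 0.72) = 0.72
(c ∨ (a ∨ b)) = max(0.58, 0.72) = 0.72
((¬((((a ∨ ¬c) ⊃ b) ∧ c) ∧ (¬c ∨ ¬b)) ⊃ (a ∨ (c ⊃ ¬b))) ∨ (c ∨ (a ∨ b))) = max(0.02, 0.72) = 0.72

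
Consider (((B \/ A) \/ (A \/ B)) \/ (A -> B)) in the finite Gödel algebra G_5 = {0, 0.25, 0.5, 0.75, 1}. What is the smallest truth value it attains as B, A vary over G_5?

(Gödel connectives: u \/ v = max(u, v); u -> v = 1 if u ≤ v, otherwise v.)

0.25

The minimum is attained at B = 0, A = 0.25:
  (B \/ A) = max(0, 0.25) = 0.25
  (A \/ B) = max(0.25, 0) = 0.25
  ((B \/ A) \/ (A \/ B)) = max(0.25, 0.25) = 0.25
  (A -> B): 0.25 > 0, so result = 0
  (((B \/ A) \/ (A \/ B)) \/ (A -> B)) = max(0.25, 0) = 0.25
Checking all 25 assignments confirms none give a value below 0.25.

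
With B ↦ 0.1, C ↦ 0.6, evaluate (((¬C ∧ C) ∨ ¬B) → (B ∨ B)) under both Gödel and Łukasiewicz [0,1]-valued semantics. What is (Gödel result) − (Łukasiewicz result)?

Gödel evaluation:
  ¬C: Gödel ¬ of 0.6 = 0 (operand ≠ 0)
  (¬C ∧ C) = min(0, 0.6) = 0
  ¬B: Gödel ¬ of 0.1 = 0 (operand ≠ 0)
  ((¬C ∧ C) ∨ ¬B) = max(0, 0) = 0
  (B ∨ B) = max(0.1, 0.1) = 0.1
  (((¬C ∧ C) ∨ ¬B) → (B ∨ B)): 0 ≤ 0.1, so result = 1
  Gödel value = 1
Łukasiewicz evaluation:
  ¬C: Łukasiewicz ¬ gives 1 − 0.6 = 0.4
  (¬C ∧ C) = min(0.4, 0.6) = 0.4
  ¬B: Łukasiewicz ¬ gives 1 − 0.1 = 0.9
  ((¬C ∧ C) ∨ ¬B) = max(0.4, 0.9) = 0.9
  (B ∨ B) = max(0.1, 0.1) = 0.1
  (((¬C ∧ C) ∨ ¬B) → (B ∨ B)): min(1, 1 − 0.9 + 0.1) = 0.2
  Łukasiewicz value = 0.2
Difference: 1 − 0.2 = 0.80

0.80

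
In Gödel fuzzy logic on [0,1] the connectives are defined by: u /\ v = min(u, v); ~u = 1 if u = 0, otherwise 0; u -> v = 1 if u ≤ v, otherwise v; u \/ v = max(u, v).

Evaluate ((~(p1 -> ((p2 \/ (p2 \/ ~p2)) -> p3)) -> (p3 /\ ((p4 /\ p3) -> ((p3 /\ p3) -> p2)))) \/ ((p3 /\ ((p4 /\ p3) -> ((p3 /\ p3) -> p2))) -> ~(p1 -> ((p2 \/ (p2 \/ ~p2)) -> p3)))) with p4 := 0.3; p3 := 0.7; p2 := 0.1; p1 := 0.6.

1.00

~p2: Gödel ¬ of 0.1 = 0 (operand ≠ 0)
(p2 \/ ~p2) = max(0.1, 0) = 0.1
(p2 \/ (p2 \/ ~p2)) = max(0.1, 0.1) = 0.1
((p2 \/ (p2 \/ ~p2)) -> p3): 0.1 ≤ 0.7, so result = 1
(p1 -> ((p2 \/ (p2 \/ ~p2)) -> p3)): 0.6 ≤ 1, so result = 1
~(p1 -> ((p2 \/ (p2 \/ ~p2)) -> p3)): Gödel ¬ of 1 = 0 (operand ≠ 0)
(p4 /\ p3) = min(0.3, 0.7) = 0.3
(p3 /\ p3) = min(0.7, 0.7) = 0.7
((p3 /\ p3) -> p2): 0.7 > 0.1, so result = 0.1
((p4 /\ p3) -> ((p3 /\ p3) -> p2)): 0.3 > 0.1, so result = 0.1
(p3 /\ ((p4 /\ p3) -> ((p3 /\ p3) -> p2))) = min(0.7, 0.1) = 0.1
(~(p1 -> ((p2 \/ (p2 \/ ~p2)) -> p3)) -> (p3 /\ ((p4 /\ p3) -> ((p3 /\ p3) -> p2)))): 0 ≤ 0.1, so result = 1
(p4 /\ p3) = min(0.3, 0.7) = 0.3
(p3 /\ p3) = min(0.7, 0.7) = 0.7
((p3 /\ p3) -> p2): 0.7 > 0.1, so result = 0.1
((p4 /\ p3) -> ((p3 /\ p3) -> p2)): 0.3 > 0.1, so result = 0.1
(p3 /\ ((p4 /\ p3) -> ((p3 /\ p3) -> p2))) = min(0.7, 0.1) = 0.1
~p2: Gödel ¬ of 0.1 = 0 (operand ≠ 0)
(p2 \/ ~p2) = max(0.1, 0) = 0.1
(p2 \/ (p2 \/ ~p2)) = max(0.1, 0.1) = 0.1
((p2 \/ (p2 \/ ~p2)) -> p3): 0.1 ≤ 0.7, so result = 1
(p1 -> ((p2 \/ (p2 \/ ~p2)) -> p3)): 0.6 ≤ 1, so result = 1
~(p1 -> ((p2 \/ (p2 \/ ~p2)) -> p3)): Gödel ¬ of 1 = 0 (operand ≠ 0)
((p3 /\ ((p4 /\ p3) -> ((p3 /\ p3) -> p2))) -> ~(p1 -> ((p2 \/ (p2 \/ ~p2)) -> p3))): 0.1 > 0, so result = 0
((~(p1 -> ((p2 \/ (p2 \/ ~p2)) -> p3)) -> (p3 /\ ((p4 /\ p3) -> ((p3 /\ p3) -> p2)))) \/ ((p3 /\ ((p4 /\ p3) -> ((p3 /\ p3) -> p2))) -> ~(p1 -> ((p2 \/ (p2 \/ ~p2)) -> p3)))) = max(1, 0) = 1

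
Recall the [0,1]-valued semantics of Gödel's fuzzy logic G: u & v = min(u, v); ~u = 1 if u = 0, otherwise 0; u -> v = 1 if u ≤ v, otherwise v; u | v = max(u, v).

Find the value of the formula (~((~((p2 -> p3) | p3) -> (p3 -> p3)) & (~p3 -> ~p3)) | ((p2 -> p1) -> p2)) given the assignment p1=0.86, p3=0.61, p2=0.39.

0.39

(p2 -> p3): 0.39 ≤ 0.61, so result = 1
((p2 -> p3) | p3) = max(1, 0.61) = 1
~((p2 -> p3) | p3): Gödel ¬ of 1 = 0 (operand ≠ 0)
(p3 -> p3): 0.61 ≤ 0.61, so result = 1
(~((p2 -> p3) | p3) -> (p3 -> p3)): 0 ≤ 1, so result = 1
~p3: Gödel ¬ of 0.61 = 0 (operand ≠ 0)
~p3: Gödel ¬ of 0.61 = 0 (operand ≠ 0)
(~p3 -> ~p3): 0 ≤ 0, so result = 1
((~((p2 -> p3) | p3) -> (p3 -> p3)) & (~p3 -> ~p3)) = min(1, 1) = 1
~((~((p2 -> p3) | p3) -> (p3 -> p3)) & (~p3 -> ~p3)): Gödel ¬ of 1 = 0 (operand ≠ 0)
(p2 -> p1): 0.39 ≤ 0.86, so result = 1
((p2 -> p1) -> p2): 1 > 0.39, so result = 0.39
(~((~((p2 -> p3) | p3) -> (p3 -> p3)) & (~p3 -> ~p3)) | ((p2 -> p1) -> p2)) = max(0, 0.39) = 0.39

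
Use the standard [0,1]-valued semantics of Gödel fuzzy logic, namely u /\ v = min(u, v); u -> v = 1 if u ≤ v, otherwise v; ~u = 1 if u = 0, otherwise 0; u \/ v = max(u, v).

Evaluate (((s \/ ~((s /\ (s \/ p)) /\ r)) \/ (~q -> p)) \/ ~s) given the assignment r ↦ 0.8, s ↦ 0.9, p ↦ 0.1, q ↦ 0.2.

1.00

(s \/ p) = max(0.9, 0.1) = 0.9
(s /\ (s \/ p)) = min(0.9, 0.9) = 0.9
((s /\ (s \/ p)) /\ r) = min(0.9, 0.8) = 0.8
~((s /\ (s \/ p)) /\ r): Gödel ¬ of 0.8 = 0 (operand ≠ 0)
(s \/ ~((s /\ (s \/ p)) /\ r)) = max(0.9, 0) = 0.9
~q: Gödel ¬ of 0.2 = 0 (operand ≠ 0)
(~q -> p): 0 ≤ 0.1, so result = 1
((s \/ ~((s /\ (s \/ p)) /\ r)) \/ (~q -> p)) = max(0.9, 1) = 1
~s: Gödel ¬ of 0.9 = 0 (operand ≠ 0)
(((s \/ ~((s /\ (s \/ p)) /\ r)) \/ (~q -> p)) \/ ~s) = max(1, 0) = 1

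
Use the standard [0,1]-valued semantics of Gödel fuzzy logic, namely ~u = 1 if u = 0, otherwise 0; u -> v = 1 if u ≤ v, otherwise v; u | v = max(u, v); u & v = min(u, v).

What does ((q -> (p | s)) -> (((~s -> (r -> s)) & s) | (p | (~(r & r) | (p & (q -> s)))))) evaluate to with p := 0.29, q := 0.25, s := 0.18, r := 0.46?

(p | s) = max(0.29, 0.18) = 0.29
(q -> (p | s)): 0.25 ≤ 0.29, so result = 1
~s: Gödel ¬ of 0.18 = 0 (operand ≠ 0)
(r -> s): 0.46 > 0.18, so result = 0.18
(~s -> (r -> s)): 0 ≤ 0.18, so result = 1
((~s -> (r -> s)) & s) = min(1, 0.18) = 0.18
(r & r) = min(0.46, 0.46) = 0.46
~(r & r): Gödel ¬ of 0.46 = 0 (operand ≠ 0)
(q -> s): 0.25 > 0.18, so result = 0.18
(p & (q -> s)) = min(0.29, 0.18) = 0.18
(~(r & r) | (p & (q -> s))) = max(0, 0.18) = 0.18
(p | (~(r & r) | (p & (q -> s)))) = max(0.29, 0.18) = 0.29
(((~s -> (r -> s)) & s) | (p | (~(r & r) | (p & (q -> s))))) = max(0.18, 0.29) = 0.29
((q -> (p | s)) -> (((~s -> (r -> s)) & s) | (p | (~(r & r) | (p & (q -> s)))))): 1 > 0.29, so result = 0.29

0.29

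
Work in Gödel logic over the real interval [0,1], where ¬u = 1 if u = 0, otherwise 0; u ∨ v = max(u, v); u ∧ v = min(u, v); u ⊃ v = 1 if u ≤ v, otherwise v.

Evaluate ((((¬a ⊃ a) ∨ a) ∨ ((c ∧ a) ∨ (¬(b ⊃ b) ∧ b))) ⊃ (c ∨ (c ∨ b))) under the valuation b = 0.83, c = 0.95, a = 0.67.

0.95

¬a: Gödel ¬ of 0.67 = 0 (operand ≠ 0)
(¬a ⊃ a): 0 ≤ 0.67, so result = 1
((¬a ⊃ a) ∨ a) = max(1, 0.67) = 1
(c ∧ a) = min(0.95, 0.67) = 0.67
(b ⊃ b): 0.83 ≤ 0.83, so result = 1
¬(b ⊃ b): Gödel ¬ of 1 = 0 (operand ≠ 0)
(¬(b ⊃ b) ∧ b) = min(0, 0.83) = 0
((c ∧ a) ∨ (¬(b ⊃ b) ∧ b)) = max(0.67, 0) = 0.67
(((¬a ⊃ a) ∨ a) ∨ ((c ∧ a) ∨ (¬(b ⊃ b) ∧ b))) = max(1, 0.67) = 1
(c ∨ b) = max(0.95, 0.83) = 0.95
(c ∨ (c ∨ b)) = max(0.95, 0.95) = 0.95
((((¬a ⊃ a) ∨ a) ∨ ((c ∧ a) ∨ (¬(b ⊃ b) ∧ b))) ⊃ (c ∨ (c ∨ b))): 1 > 0.95, so result = 0.95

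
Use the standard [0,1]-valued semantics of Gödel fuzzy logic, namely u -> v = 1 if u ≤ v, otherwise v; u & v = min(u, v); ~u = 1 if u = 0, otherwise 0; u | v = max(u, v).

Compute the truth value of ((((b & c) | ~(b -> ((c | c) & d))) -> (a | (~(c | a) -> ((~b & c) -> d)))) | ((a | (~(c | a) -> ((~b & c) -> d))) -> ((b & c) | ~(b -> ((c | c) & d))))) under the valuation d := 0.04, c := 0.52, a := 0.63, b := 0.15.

1.00

(b & c) = min(0.15, 0.52) = 0.15
(c | c) = max(0.52, 0.52) = 0.52
((c | c) & d) = min(0.52, 0.04) = 0.04
(b -> ((c | c) & d)): 0.15 > 0.04, so result = 0.04
~(b -> ((c | c) & d)): Gödel ¬ of 0.04 = 0 (operand ≠ 0)
((b & c) | ~(b -> ((c | c) & d))) = max(0.15, 0) = 0.15
(c | a) = max(0.52, 0.63) = 0.63
~(c | a): Gödel ¬ of 0.63 = 0 (operand ≠ 0)
~b: Gödel ¬ of 0.15 = 0 (operand ≠ 0)
(~b & c) = min(0, 0.52) = 0
((~b & c) -> d): 0 ≤ 0.04, so result = 1
(~(c | a) -> ((~b & c) -> d)): 0 ≤ 1, so result = 1
(a | (~(c | a) -> ((~b & c) -> d))) = max(0.63, 1) = 1
(((b & c) | ~(b -> ((c | c) & d))) -> (a | (~(c | a) -> ((~b & c) -> d)))): 0.15 ≤ 1, so result = 1
(c | a) = max(0.52, 0.63) = 0.63
~(c | a): Gödel ¬ of 0.63 = 0 (operand ≠ 0)
~b: Gödel ¬ of 0.15 = 0 (operand ≠ 0)
(~b & c) = min(0, 0.52) = 0
((~b & c) -> d): 0 ≤ 0.04, so result = 1
(~(c | a) -> ((~b & c) -> d)): 0 ≤ 1, so result = 1
(a | (~(c | a) -> ((~b & c) -> d))) = max(0.63, 1) = 1
(b & c) = min(0.15, 0.52) = 0.15
(c | c) = max(0.52, 0.52) = 0.52
((c | c) & d) = min(0.52, 0.04) = 0.04
(b -> ((c | c) & d)): 0.15 > 0.04, so result = 0.04
~(b -> ((c | c) & d)): Gödel ¬ of 0.04 = 0 (operand ≠ 0)
((b & c) | ~(b -> ((c | c) & d))) = max(0.15, 0) = 0.15
((a | (~(c | a) -> ((~b & c) -> d))) -> ((b & c) | ~(b -> ((c | c) & d)))): 1 > 0.15, so result = 0.15
((((b & c) | ~(b -> ((c | c) & d))) -> (a | (~(c | a) -> ((~b & c) -> d)))) | ((a | (~(c | a) -> ((~b & c) -> d))) -> ((b & c) | ~(b -> ((c | c) & d))))) = max(1, 0.15) = 1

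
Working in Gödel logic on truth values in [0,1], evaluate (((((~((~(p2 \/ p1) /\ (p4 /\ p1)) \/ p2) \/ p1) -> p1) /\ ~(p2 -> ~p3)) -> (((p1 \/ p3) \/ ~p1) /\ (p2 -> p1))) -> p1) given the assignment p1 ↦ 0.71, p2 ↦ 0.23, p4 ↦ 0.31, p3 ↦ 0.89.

(p2 \/ p1) = max(0.23, 0.71) = 0.71
~(p2 \/ p1): Gödel ¬ of 0.71 = 0 (operand ≠ 0)
(p4 /\ p1) = min(0.31, 0.71) = 0.31
(~(p2 \/ p1) /\ (p4 /\ p1)) = min(0, 0.31) = 0
((~(p2 \/ p1) /\ (p4 /\ p1)) \/ p2) = max(0, 0.23) = 0.23
~((~(p2 \/ p1) /\ (p4 /\ p1)) \/ p2): Gödel ¬ of 0.23 = 0 (operand ≠ 0)
(~((~(p2 \/ p1) /\ (p4 /\ p1)) \/ p2) \/ p1) = max(0, 0.71) = 0.71
((~((~(p2 \/ p1) /\ (p4 /\ p1)) \/ p2) \/ p1) -> p1): 0.71 ≤ 0.71, so result = 1
~p3: Gödel ¬ of 0.89 = 0 (operand ≠ 0)
(p2 -> ~p3): 0.23 > 0, so result = 0
~(p2 -> ~p3): Gödel ¬ of 0 = 1 (operand is 0)
(((~((~(p2 \/ p1) /\ (p4 /\ p1)) \/ p2) \/ p1) -> p1) /\ ~(p2 -> ~p3)) = min(1, 1) = 1
(p1 \/ p3) = max(0.71, 0.89) = 0.89
~p1: Gödel ¬ of 0.71 = 0 (operand ≠ 0)
((p1 \/ p3) \/ ~p1) = max(0.89, 0) = 0.89
(p2 -> p1): 0.23 ≤ 0.71, so result = 1
(((p1 \/ p3) \/ ~p1) /\ (p2 -> p1)) = min(0.89, 1) = 0.89
((((~((~(p2 \/ p1) /\ (p4 /\ p1)) \/ p2) \/ p1) -> p1) /\ ~(p2 -> ~p3)) -> (((p1 \/ p3) \/ ~p1) /\ (p2 -> p1))): 1 > 0.89, so result = 0.89
(((((~((~(p2 \/ p1) /\ (p4 /\ p1)) \/ p2) \/ p1) -> p1) /\ ~(p2 -> ~p3)) -> (((p1 \/ p3) \/ ~p1) /\ (p2 -> p1))) -> p1): 0.89 > 0.71, so result = 0.71

0.71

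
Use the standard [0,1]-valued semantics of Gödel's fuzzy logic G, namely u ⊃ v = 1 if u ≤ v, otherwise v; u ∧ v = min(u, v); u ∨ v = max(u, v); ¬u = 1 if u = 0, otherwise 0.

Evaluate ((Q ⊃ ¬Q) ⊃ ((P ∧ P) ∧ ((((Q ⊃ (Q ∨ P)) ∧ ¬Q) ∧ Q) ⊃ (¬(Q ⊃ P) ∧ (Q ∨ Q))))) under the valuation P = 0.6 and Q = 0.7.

1.00

¬Q: Gödel ¬ of 0.7 = 0 (operand ≠ 0)
(Q ⊃ ¬Q): 0.7 > 0, so result = 0
(P ∧ P) = min(0.6, 0.6) = 0.6
(Q ∨ P) = max(0.7, 0.6) = 0.7
(Q ⊃ (Q ∨ P)): 0.7 ≤ 0.7, so result = 1
¬Q: Gödel ¬ of 0.7 = 0 (operand ≠ 0)
((Q ⊃ (Q ∨ P)) ∧ ¬Q) = min(1, 0) = 0
(((Q ⊃ (Q ∨ P)) ∧ ¬Q) ∧ Q) = min(0, 0.7) = 0
(Q ⊃ P): 0.7 > 0.6, so result = 0.6
¬(Q ⊃ P): Gödel ¬ of 0.6 = 0 (operand ≠ 0)
(Q ∨ Q) = max(0.7, 0.7) = 0.7
(¬(Q ⊃ P) ∧ (Q ∨ Q)) = min(0, 0.7) = 0
((((Q ⊃ (Q ∨ P)) ∧ ¬Q) ∧ Q) ⊃ (¬(Q ⊃ P) ∧ (Q ∨ Q))): 0 ≤ 0, so result = 1
((P ∧ P) ∧ ((((Q ⊃ (Q ∨ P)) ∧ ¬Q) ∧ Q) ⊃ (¬(Q ⊃ P) ∧ (Q ∨ Q)))) = min(0.6, 1) = 0.6
((Q ⊃ ¬Q) ⊃ ((P ∧ P) ∧ ((((Q ⊃ (Q ∨ P)) ∧ ¬Q) ∧ Q) ⊃ (¬(Q ⊃ P) ∧ (Q ∨ Q))))): 0 ≤ 0.6, so result = 1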